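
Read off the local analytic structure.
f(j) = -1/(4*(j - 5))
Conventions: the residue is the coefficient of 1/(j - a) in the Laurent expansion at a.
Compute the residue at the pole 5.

The residue is -1/4.

At the order-1 pole 5 set g(j) = (j - (5))*f(j) = -1/4.
Simple pole: residue = g(a) at a = 5, which is -1/4.


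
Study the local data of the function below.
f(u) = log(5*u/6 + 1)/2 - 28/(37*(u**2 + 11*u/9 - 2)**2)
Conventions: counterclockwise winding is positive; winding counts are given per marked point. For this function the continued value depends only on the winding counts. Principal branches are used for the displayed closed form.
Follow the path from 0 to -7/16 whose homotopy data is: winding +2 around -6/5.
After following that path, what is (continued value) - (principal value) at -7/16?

The rational part is single-valued and drops out of the difference; each branch term changes only by its own monodromy.
(1/2)*log(1 - u/(-6/5)): each positive loop around -6/5 adds 2*pi*i to the log, so winding +2 contributes (1/2)*(2)*2*pi*i = (2)*pi*i.
Summing the contributions at u = -7/16 gives (2)*pi*i.

Continued minus principal equals (2)*pi*i.


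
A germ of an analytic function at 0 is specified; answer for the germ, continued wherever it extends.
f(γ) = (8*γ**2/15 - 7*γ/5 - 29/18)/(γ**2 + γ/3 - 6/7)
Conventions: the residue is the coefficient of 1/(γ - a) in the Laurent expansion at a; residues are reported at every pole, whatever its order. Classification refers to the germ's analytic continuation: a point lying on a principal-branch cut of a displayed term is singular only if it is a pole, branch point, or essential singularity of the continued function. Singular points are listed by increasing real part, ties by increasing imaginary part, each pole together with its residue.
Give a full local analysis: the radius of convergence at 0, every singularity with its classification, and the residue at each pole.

Denominator factor (γ**2 + γ/3 - 6/7): discriminant 223/63, real irrational roots -1/6 + (1/42)*sqrt(1561) and -1/6 - (1/42)*sqrt(1561); poles of order 1, moduli -1/6 + (1/42)*sqrt(1561) and 1/6 + (1/42)*sqrt(1561).
The radius of convergence is the smallest modulus among the singular points: -1/6 + (1/42)*sqrt(1561).
The factor γ**2 + γ/3 - 6/7 splits as (γ - a)(γ - a') with a = -1/6 - (1/42)*sqrt(1561), a' = -1/6 + (1/42)*sqrt(1561). At the order-1 pole a set g(γ) = (γ - a)*f(γ) = [8*γ**2/15 - 7*γ/5 - 29/18] / (γ - a').
Simple pole: residue = g(a) at a = -1/6 - (1/42)*sqrt(1561), which is -71/90 + (842/70245)*sqrt(1561).
The factor γ**2 + γ/3 - 6/7 splits as (γ - a)(γ - a') with a = -1/6 + (1/42)*sqrt(1561), a' = -1/6 - (1/42)*sqrt(1561). At the order-1 pole a set g(γ) = (γ - a)*f(γ) = [8*γ**2/15 - 7*γ/5 - 29/18] / (γ - a').
Simple pole: residue = g(a) at a = -1/6 + (1/42)*sqrt(1561), which is -71/90 - (842/70245)*sqrt(1561).
List the singular points by increasing real part (a conjugate pair: the negative imaginary part first).

Radius of convergence at 0: -1/6 + (1/42)*sqrt(1561).
At -1/6 - (1/42)*sqrt(1561): a pole of order 1; residue -71/90 + (842/70245)*sqrt(1561).
At -1/6 + (1/42)*sqrt(1561): a pole of order 1; residue -71/90 - (842/70245)*sqrt(1561).


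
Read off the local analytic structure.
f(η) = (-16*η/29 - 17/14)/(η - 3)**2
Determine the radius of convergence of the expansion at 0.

The radius of convergence is 3.

Denominator factor (η - 3)^2: pole of order 2 at 3, modulus 3.
The radius of convergence is the smallest modulus among the singular points: 3.


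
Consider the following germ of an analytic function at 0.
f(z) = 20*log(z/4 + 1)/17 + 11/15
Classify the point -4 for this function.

The point is a logarithmic branch point.

The term (20/17)*log(1 - z/(-4)) has argument 1 - -4/(-4) = 0 at -4: a logarithmic (infinitely-sheeted) branch point; the remaining terms are analytic or single-valued there.


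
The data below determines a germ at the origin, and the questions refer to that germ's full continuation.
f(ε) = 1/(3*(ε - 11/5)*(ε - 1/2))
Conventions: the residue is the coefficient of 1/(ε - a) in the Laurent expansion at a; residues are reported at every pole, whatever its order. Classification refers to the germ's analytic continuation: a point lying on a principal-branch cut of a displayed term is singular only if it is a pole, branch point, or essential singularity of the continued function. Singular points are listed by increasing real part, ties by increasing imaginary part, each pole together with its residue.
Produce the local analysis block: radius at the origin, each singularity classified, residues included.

Radius of convergence at 0: 1/2.
At 1/2: a pole of order 1; residue -10/51.
At 11/5: a pole of order 1; residue 10/51.

Denominator factor (ε - 1/2): pole of order 1 at 1/2, modulus 1/2.
Denominator factor (ε - 11/5): pole of order 1 at 11/5, modulus 11/5.
The radius of convergence is the smallest modulus among the singular points: 1/2.
At the order-1 pole 1/2 set g(ε) = (ε - (1/2))*f(ε) = 1/(3*(ε - 11/5)).
Simple pole: residue = g(a) at a = 1/2, which is -10/51.
At the order-1 pole 11/5 set g(ε) = (ε - (11/5))*f(ε) = 1/(3*(ε - 1/2)).
Simple pole: residue = g(a) at a = 11/5, which is 10/51.
List the singular points by increasing real part (a conjugate pair: the negative imaginary part first).


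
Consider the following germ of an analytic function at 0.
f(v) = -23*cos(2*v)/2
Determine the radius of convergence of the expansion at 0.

The factor cos(2*v) is entire and contributes no finite singular point.
The polynomial part has no poles.
No finite singular points: the Taylor series at 0 converges everywhere.

The radius of convergence is infinite.


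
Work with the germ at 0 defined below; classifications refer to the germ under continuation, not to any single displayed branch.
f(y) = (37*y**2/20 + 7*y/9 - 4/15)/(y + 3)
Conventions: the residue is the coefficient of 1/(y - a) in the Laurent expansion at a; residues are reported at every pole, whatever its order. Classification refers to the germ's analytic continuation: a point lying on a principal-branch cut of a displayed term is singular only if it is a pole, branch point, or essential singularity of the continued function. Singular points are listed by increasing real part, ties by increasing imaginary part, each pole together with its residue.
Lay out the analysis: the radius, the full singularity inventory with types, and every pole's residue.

Denominator factor (y + 3): pole of order 1 at -3, modulus 3.
The radius of convergence is the smallest modulus among the singular points: 3.
At the order-1 pole -3 set g(y) = (y - (-3))*f(y) = 37*y**2/20 + 7*y/9 - 4/15.
Simple pole: residue = g(a) at a = -3, which is 281/20.

Radius of convergence at 0: 3.
At -3: a pole of order 1; residue 281/20.


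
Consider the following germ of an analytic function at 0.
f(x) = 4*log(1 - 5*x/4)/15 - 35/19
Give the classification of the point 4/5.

The term (4/15)*log(1 - x/(4/5)) has argument 1 - 4/5/(4/5) = 0 at 4/5: a logarithmic (infinitely-sheeted) branch point; the remaining terms are analytic or single-valued there.

The point is a logarithmic branch point.


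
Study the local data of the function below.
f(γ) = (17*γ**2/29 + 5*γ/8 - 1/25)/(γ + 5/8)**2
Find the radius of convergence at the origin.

Denominator factor (γ + 5/8)^2: pole of order 2 at -5/8, modulus 5/8.
The radius of convergence is the smallest modulus among the singular points: 5/8.

The radius of convergence is 5/8.


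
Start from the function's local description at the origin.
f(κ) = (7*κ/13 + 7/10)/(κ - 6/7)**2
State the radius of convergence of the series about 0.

Denominator factor (κ - 6/7)^2: pole of order 2 at 6/7, modulus 6/7.
The radius of convergence is the smallest modulus among the singular points: 6/7.

The radius of convergence is 6/7.


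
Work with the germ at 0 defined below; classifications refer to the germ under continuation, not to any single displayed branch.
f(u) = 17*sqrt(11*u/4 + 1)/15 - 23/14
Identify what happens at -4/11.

The point is an algebraic (square-root) branch point.

The term (17/15)*sqrt(1 - u/(-4/11)) has argument 1 - -4/11/(-4/11) = 0 at -4/11: a square-root (algebraic, two-sheeted) branch point; the remaining terms are analytic or single-valued there.


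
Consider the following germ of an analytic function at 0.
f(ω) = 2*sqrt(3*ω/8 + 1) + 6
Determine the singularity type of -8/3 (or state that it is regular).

The term (2)*sqrt(1 - ω/(-8/3)) has argument 1 - -8/3/(-8/3) = 0 at -8/3: a square-root (algebraic, two-sheeted) branch point; the remaining terms are analytic or single-valued there.

The point is an algebraic (square-root) branch point.


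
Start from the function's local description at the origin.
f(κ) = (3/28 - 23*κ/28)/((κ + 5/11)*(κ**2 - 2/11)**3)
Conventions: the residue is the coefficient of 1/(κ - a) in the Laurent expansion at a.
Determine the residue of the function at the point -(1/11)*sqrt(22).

The residue is -5958887/378 - (325252477/96768)*sqrt(22).

The factor κ**2 - 2/11 splits as (κ - a)(κ - a') with a = -(1/11)*sqrt(22), a' = (1/11)*sqrt(22). At the order-3 pole a set g(κ) = (κ - a)^3*f(κ) = [(3/28 - 23*κ/28)/(κ + 5/11)] / (κ - a')^3.
Order-3 pole: residue = g''(a)/2; g''(-(1/11)*sqrt(22)) = -5958887/189 - (325252477/48384)*sqrt(22), so the residue is -5958887/378 - (325252477/96768)*sqrt(22).


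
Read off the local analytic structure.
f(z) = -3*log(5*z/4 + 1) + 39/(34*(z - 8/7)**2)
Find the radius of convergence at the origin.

Denominator factor (z - 8/7)^2: pole of order 2 at 8/7, modulus 8/7.
Branch term (-3)*log(1 - z/(-4/5)): its argument vanishes at z = -4/5, a logarithmic branch point, modulus 4/5.
The radius of convergence is the smallest modulus among the singular points: 4/5.

The radius of convergence is 4/5.


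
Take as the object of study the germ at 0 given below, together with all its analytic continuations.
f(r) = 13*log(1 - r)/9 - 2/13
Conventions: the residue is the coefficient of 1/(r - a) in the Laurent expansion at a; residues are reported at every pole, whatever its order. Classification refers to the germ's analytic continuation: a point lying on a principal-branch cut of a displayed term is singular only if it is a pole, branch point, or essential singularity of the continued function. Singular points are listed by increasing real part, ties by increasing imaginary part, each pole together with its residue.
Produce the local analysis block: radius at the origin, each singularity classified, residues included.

Radius of convergence at 0: 1.
At 1: a logarithmic branch point.

Branch term (13/9)*log(1 - r/(1)): its argument vanishes at r = 1, a logarithmic branch point, modulus 1.
The radius of convergence is the smallest modulus among the singular points: 1.


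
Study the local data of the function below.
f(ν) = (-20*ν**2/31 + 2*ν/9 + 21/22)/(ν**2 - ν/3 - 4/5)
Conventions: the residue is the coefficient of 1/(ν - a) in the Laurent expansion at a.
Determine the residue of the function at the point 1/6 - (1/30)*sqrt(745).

The factor ν**2 - ν/3 - 4/5 splits as (ν - a)(ν - a') with a = 1/6 - (1/30)*sqrt(745), a' = 1/6 + (1/30)*sqrt(745). At the order-1 pole a set g(ν) = (ν - a)*f(ν) = [-20*ν**2/31 + 2*ν/9 + 21/22] / (ν - a').
Simple pole: residue = g(a) at a = 1/6 - (1/30)*sqrt(745), which is 1/279 - (8095/914562)*sqrt(745).

The residue is 1/279 - (8095/914562)*sqrt(745).


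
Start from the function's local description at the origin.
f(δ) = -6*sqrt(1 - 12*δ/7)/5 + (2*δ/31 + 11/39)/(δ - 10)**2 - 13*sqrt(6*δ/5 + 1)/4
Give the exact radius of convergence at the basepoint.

Denominator factor (δ - 10)^2: pole of order 2 at 10, modulus 10.
Branch term (-13/4)*sqrt(1 - δ/(-5/6)): its argument vanishes at δ = -5/6, a square-root branch point, modulus 5/6.
Branch term (-6/5)*sqrt(1 - δ/(7/12)): its argument vanishes at δ = 7/12, a square-root branch point, modulus 7/12.
The radius of convergence is the smallest modulus among the singular points: 7/12.

The radius of convergence is 7/12.


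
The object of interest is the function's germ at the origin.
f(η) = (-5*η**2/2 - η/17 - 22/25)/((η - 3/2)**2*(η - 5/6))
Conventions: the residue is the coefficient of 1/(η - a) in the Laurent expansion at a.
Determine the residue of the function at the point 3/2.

At the order-2 pole 3/2 set g(η) = (η - (3/2))^2*f(η) = (-5*η**2/2 - η/17 - 22/25)/(η - 5/6).
Order-2 pole: residue = g'(a); g'(3/2) = 47553/13600, so the residue is 47553/13600.

The residue is 47553/13600.


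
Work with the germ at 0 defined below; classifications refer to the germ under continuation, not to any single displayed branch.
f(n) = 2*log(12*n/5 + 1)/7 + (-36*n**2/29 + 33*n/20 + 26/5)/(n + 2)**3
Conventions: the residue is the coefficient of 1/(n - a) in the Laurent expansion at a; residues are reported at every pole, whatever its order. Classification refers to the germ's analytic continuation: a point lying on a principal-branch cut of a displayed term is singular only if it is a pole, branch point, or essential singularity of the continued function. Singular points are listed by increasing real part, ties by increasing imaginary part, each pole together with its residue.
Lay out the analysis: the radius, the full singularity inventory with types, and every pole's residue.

Radius of convergence at 0: 5/12.
At -2: a pole of order 3; residue -36/29.
At -5/12: a logarithmic branch point.

Denominator factor (n + 2)^3: pole of order 3 at -2, modulus 2.
Branch term (2/7)*log(1 - n/(-5/12)): its argument vanishes at n = -5/12, a logarithmic branch point, modulus 5/12.
The radius of convergence is the smallest modulus among the singular points: 5/12.
The branch term is analytic at -2 and contributes nothing to the residue; only the rational part matters.
At the order-3 pole -2 set g(n) = (n - (-2))^3*(rational part) = -36*n**2/29 + 33*n/20 + 26/5.
Order-3 pole: residue = g''(a)/2; g''(-2) = -72/29, so the residue is -36/29.
List the singular points by increasing real part (a conjugate pair: the negative imaginary part first).


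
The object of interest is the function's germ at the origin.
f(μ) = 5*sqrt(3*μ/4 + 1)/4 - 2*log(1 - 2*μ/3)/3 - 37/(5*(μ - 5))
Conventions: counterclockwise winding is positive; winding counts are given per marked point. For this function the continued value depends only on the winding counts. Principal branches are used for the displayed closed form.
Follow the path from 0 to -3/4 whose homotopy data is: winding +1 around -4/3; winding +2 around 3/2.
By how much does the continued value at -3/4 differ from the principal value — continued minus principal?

Continued minus principal equals (-(5/8)*sqrt(7)) - ((8/3)*pi)*i.

The rational part is single-valued and drops out of the difference; each branch term changes only by its own monodromy.
(-2/3)*log(1 - μ/(3/2)): each positive loop around 3/2 adds 2*pi*i to the log, so winding +2 contributes (-2/3)*(2)*2*pi*i = -(8/3)*pi*i.
(5/4)*sqrt(1 - μ/(-4/3)): winding +1 is odd, the square root flips sign, contributing -2*(5/4)*sqrt(1 - (-3/4)/(-4/3)) = -2*(5/4)*sqrt(7/16) = -(5/8)*sqrt(7).
Summing the contributions at μ = -3/4 gives (-(5/8)*sqrt(7)) - ((8/3)*pi)*i.


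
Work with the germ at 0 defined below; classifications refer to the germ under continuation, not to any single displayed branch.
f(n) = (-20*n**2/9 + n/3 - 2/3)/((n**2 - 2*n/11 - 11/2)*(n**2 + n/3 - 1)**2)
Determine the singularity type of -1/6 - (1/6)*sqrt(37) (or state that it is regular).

The point is a pole of order 2.

The denominator factor n**2 + n/3 - 1 vanishes at -1/6 - (1/6)*sqrt(37) and appears to the power 2; the numerator there equals -497/162 - (29/162)*sqrt(37), nonzero, and no other factor vanishes.
Hence a pole whose order is the multiplicity, 2.


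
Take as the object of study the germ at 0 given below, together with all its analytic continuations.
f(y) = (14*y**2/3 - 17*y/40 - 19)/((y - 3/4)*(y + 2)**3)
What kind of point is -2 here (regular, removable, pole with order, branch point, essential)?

The denominator factor y + 2 vanishes at -2 and appears to the power 3; the numerator there equals 31/60, nonzero, and no other factor vanishes.
Hence a pole whose order is the multiplicity, 3.

The point is a pole of order 3.


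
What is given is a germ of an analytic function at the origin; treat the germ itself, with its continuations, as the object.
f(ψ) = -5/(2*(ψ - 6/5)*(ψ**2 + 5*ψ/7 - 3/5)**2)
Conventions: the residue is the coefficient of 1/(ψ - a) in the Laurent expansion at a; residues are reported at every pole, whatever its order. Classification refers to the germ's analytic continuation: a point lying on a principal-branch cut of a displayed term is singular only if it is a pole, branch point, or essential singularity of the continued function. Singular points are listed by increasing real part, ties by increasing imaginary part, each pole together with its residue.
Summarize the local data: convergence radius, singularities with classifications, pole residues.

Radius of convergence at 0: -5/14 + (1/70)*sqrt(3565).
At -5/14 - (1/70)*sqrt(3565): a pole of order 2; residue 153125/352836 + (395901625/179370884484)*sqrt(3565).
At -5/14 + (1/70)*sqrt(3565): a pole of order 2; residue 153125/352836 - (395901625/179370884484)*sqrt(3565).
At 6/5: a pole of order 1; residue -153125/176418.

Denominator factor (ψ**2 + 5*ψ/7 - 3/5)^2: discriminant 713/245, real irrational roots -5/14 + (1/70)*sqrt(3565) and -5/14 - (1/70)*sqrt(3565); poles of order 2, moduli -5/14 + (1/70)*sqrt(3565) and 5/14 + (1/70)*sqrt(3565).
Denominator factor (ψ - 6/5): pole of order 1 at 6/5, modulus 6/5.
The radius of convergence is the smallest modulus among the singular points: -5/14 + (1/70)*sqrt(3565).
The factor ψ**2 + 5*ψ/7 - 3/5 splits as (ψ - a)(ψ - a') with a = -5/14 - (1/70)*sqrt(3565), a' = -5/14 + (1/70)*sqrt(3565). At the order-2 pole a set g(ψ) = (ψ - a)^2*f(ψ) = [-5/(2*(ψ - 6/5))] / (ψ - a')^2.
Order-2 pole: residue = g'(a); g'(-5/14 - (1/70)*sqrt(3565)) = 153125/352836 + (395901625/179370884484)*sqrt(3565), so the residue is 153125/352836 + (395901625/179370884484)*sqrt(3565).
The factor ψ**2 + 5*ψ/7 - 3/5 splits as (ψ - a)(ψ - a') with a = -5/14 + (1/70)*sqrt(3565), a' = -5/14 - (1/70)*sqrt(3565). At the order-2 pole a set g(ψ) = (ψ - a)^2*f(ψ) = [-5/(2*(ψ - 6/5))] / (ψ - a')^2.
Order-2 pole: residue = g'(a); g'(-5/14 + (1/70)*sqrt(3565)) = 153125/352836 - (395901625/179370884484)*sqrt(3565), so the residue is 153125/352836 - (395901625/179370884484)*sqrt(3565).
At the order-1 pole 6/5 set g(ψ) = (ψ - (6/5))*f(ψ) = -5/(2*(ψ**2 + 5*ψ/7 - 3/5)**2).
Simple pole: residue = g(a) at a = 6/5, which is -153125/176418.
List the singular points by increasing real part (a conjugate pair: the negative imaginary part first).


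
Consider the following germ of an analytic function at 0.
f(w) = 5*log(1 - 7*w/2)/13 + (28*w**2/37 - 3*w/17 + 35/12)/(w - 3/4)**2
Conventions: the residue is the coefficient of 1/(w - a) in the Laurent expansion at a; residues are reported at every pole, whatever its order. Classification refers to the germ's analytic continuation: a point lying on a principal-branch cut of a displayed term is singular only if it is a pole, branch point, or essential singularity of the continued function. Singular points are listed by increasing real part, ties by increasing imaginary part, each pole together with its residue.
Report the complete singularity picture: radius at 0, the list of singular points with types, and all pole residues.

Denominator factor (w - 3/4)^2: pole of order 2 at 3/4, modulus 3/4.
Branch term (5/13)*log(1 - w/(2/7)): its argument vanishes at w = 2/7, a logarithmic branch point, modulus 2/7.
The radius of convergence is the smallest modulus among the singular points: 2/7.
The branch term is analytic at 3/4 and contributes nothing to the residue; only the rational part matters.
At the order-2 pole 3/4 set g(w) = (w - (3/4))^2*(rational part) = 28*w**2/37 - 3*w/17 + 35/12.
Order-2 pole: residue = g'(a); g'(3/4) = 603/629, so the residue is 603/629.
List the singular points by increasing real part (a conjugate pair: the negative imaginary part first).

Radius of convergence at 0: 2/7.
At 2/7: a logarithmic branch point.
At 3/4: a pole of order 2; residue 603/629.


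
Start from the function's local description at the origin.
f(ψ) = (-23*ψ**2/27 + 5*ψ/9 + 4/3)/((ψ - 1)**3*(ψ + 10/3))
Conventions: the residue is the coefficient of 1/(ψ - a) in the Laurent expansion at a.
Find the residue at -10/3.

The residue is 2426/19773.

At the order-1 pole -10/3 set g(ψ) = (ψ - (-10/3))*f(ψ) = (-23*ψ**2/27 + 5*ψ/9 + 4/3)/(ψ - 1)**3.
Simple pole: residue = g(a) at a = -10/3, which is 2426/19773.


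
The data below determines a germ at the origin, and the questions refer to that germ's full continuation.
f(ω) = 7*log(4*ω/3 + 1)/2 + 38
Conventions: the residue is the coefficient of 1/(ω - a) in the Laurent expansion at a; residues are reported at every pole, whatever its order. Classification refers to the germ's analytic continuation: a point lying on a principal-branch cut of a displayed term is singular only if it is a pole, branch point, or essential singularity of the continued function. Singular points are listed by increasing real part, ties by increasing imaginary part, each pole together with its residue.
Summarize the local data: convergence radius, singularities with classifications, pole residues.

Branch term (7/2)*log(1 - ω/(-3/4)): its argument vanishes at ω = -3/4, a logarithmic branch point, modulus 3/4.
The radius of convergence is the smallest modulus among the singular points: 3/4.

Radius of convergence at 0: 3/4.
At -3/4: a logarithmic branch point.


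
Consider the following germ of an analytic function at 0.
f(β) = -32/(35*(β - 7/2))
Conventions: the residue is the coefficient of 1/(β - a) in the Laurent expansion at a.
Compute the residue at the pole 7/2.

At the order-1 pole 7/2 set g(β) = (β - (7/2))*f(β) = -32/35.
Simple pole: residue = g(a) at a = 7/2, which is -32/35.

The residue is -32/35.


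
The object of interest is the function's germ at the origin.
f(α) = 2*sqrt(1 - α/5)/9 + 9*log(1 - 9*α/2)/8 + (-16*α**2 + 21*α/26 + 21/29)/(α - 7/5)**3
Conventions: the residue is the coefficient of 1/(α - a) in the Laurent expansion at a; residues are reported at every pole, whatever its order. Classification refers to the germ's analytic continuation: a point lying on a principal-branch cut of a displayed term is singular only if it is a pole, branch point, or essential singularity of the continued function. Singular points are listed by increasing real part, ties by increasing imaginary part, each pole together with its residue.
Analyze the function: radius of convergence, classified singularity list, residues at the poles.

Radius of convergence at 0: 2/9.
At 2/9: a logarithmic branch point.
At 7/5: a pole of order 3; residue -16.
At 5: an algebraic (square-root) branch point.

Denominator factor (α - 7/5)^3: pole of order 3 at 7/5, modulus 7/5.
Branch term (9/8)*log(1 - α/(2/9)): its argument vanishes at α = 2/9, a logarithmic branch point, modulus 2/9.
Branch term (2/9)*sqrt(1 - α/(5)): its argument vanishes at α = 5, a square-root branch point, modulus 5.
The radius of convergence is the smallest modulus among the singular points: 2/9.
The branch terms are analytic at 7/5 and contribute nothing to the residue; only the rational part matters.
At the order-3 pole 7/5 set g(α) = (α - (7/5))^3*(rational part) = -16*α**2 + 21*α/26 + 21/29.
Order-3 pole: residue = g''(a)/2; g''(7/5) = -32, so the residue is -16.
List the singular points by increasing real part (a conjugate pair: the negative imaginary part first).


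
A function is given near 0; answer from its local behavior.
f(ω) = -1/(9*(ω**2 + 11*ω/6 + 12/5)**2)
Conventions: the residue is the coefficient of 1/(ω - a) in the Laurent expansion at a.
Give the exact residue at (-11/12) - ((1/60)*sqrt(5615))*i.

The factor ω**2 + 11*ω/6 + 12/5 splits as (ω - a)(ω - a') with a = (-11/12) - ((1/60)*sqrt(5615))*i, a' = (-11/12) + ((1/60)*sqrt(5615))*i. At the order-2 pole a set g(ω) = (ω - a)^2*f(ω) = [-1/9] / (ω - a')^2.
Order-2 pole: residue = g'(a); g'((-11/12) - ((1/60)*sqrt(5615))*i) = -((240/1261129)*sqrt(5615))*i, so the residue is -((240/1261129)*sqrt(5615))*i.

The residue is -((240/1261129)*sqrt(5615))*i.


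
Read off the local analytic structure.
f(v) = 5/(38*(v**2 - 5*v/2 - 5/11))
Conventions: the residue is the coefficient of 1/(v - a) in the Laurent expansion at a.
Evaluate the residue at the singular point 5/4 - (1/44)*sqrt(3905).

The factor v**2 - 5*v/2 - 5/11 splits as (v - a)(v - a') with a = 5/4 - (1/44)*sqrt(3905), a' = 5/4 + (1/44)*sqrt(3905). At the order-1 pole a set g(v) = (v - a)*f(v) = [5/38] / (v - a').
Simple pole: residue = g(a) at a = 5/4 - (1/44)*sqrt(3905), which is -(1/1349)*sqrt(3905).

The residue is -(1/1349)*sqrt(3905).


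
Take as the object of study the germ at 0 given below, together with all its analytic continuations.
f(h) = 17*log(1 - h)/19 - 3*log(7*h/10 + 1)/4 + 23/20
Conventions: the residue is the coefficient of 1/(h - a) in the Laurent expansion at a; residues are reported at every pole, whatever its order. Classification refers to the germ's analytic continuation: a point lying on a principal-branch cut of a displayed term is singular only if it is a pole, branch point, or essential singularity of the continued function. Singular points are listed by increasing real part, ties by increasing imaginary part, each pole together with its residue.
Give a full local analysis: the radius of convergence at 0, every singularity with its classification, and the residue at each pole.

Branch term (-3/4)*log(1 - h/(-10/7)): its argument vanishes at h = -10/7, a logarithmic branch point, modulus 10/7.
Branch term (17/19)*log(1 - h/(1)): its argument vanishes at h = 1, a logarithmic branch point, modulus 1.
The radius of convergence is the smallest modulus among the singular points: 1.
List the singular points by increasing real part (a conjugate pair: the negative imaginary part first).

Radius of convergence at 0: 1.
At -10/7: a logarithmic branch point.
At 1: a logarithmic branch point.


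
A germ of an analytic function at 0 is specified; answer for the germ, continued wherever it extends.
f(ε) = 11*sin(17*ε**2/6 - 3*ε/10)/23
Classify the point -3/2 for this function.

There is no denominator, hence no pole anywhere.
The factor sin(17*ε**2/6 - 3*ε/10) is entire.
So the germ continues analytically to -3/2.

The point is a regular point.


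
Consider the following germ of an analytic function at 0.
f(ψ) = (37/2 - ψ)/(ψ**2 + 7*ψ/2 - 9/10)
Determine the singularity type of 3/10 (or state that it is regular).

The point is a regular point.

Denominator factors: ψ**2 + 7*ψ/2 - 9/10 = 6/25 at ψ = 3/10 — none vanishes.
So the germ continues analytically to 3/10.


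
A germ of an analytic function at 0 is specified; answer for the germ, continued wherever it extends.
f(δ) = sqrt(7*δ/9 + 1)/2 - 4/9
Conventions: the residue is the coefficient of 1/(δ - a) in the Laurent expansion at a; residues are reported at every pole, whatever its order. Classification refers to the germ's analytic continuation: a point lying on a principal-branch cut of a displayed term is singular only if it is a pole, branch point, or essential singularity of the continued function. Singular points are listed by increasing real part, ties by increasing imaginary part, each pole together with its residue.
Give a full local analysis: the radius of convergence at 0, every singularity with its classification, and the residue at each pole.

Radius of convergence at 0: 9/7.
At -9/7: an algebraic (square-root) branch point.

Branch term (1/2)*sqrt(1 - δ/(-9/7)): its argument vanishes at δ = -9/7, a square-root branch point, modulus 9/7.
The radius of convergence is the smallest modulus among the singular points: 9/7.


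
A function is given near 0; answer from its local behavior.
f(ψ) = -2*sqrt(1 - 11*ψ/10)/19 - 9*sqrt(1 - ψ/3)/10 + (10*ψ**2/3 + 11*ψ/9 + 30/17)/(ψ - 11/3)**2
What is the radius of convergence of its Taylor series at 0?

The radius of convergence is 10/11.

Denominator factor (ψ - 11/3)^2: pole of order 2 at 11/3, modulus 11/3.
Branch term (-9/10)*sqrt(1 - ψ/(3)): its argument vanishes at ψ = 3, a square-root branch point, modulus 3.
Branch term (-2/19)*sqrt(1 - ψ/(10/11)): its argument vanishes at ψ = 10/11, a square-root branch point, modulus 10/11.
The radius of convergence is the smallest modulus among the singular points: 10/11.


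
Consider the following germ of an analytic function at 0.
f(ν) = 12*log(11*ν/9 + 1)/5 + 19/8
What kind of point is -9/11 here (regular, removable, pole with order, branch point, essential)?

The term (12/5)*log(1 - ν/(-9/11)) has argument 1 - -9/11/(-9/11) = 0 at -9/11: a logarithmic (infinitely-sheeted) branch point; the remaining terms are analytic or single-valued there.

The point is a logarithmic branch point.


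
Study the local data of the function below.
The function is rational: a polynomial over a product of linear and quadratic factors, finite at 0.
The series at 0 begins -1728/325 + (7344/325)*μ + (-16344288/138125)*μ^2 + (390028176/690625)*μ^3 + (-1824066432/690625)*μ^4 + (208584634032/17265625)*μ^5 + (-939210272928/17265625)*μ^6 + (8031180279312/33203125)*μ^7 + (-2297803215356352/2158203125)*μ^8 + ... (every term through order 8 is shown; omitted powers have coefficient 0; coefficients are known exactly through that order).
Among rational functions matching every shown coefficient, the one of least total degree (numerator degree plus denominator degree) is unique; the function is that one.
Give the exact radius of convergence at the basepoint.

No rational of total degree below 7 reproduces all 9 coefficients; solving the [2/5] Pade equations on them gives f(μ) = (-37*μ**2/17 + 3*μ + 20/13)/((μ - 5/3)**3*(μ + 1/4)**2), whose expansion matches every shown term.
Denominator factor (μ - 5/3)^3: pole of order 3 at 5/3, modulus 5/3.
Denominator factor (μ + 1/4)^2: pole of order 2 at -1/4, modulus 1/4.
The radius of convergence is the smallest modulus among the singular points: 1/4.

The radius of convergence is 1/4.


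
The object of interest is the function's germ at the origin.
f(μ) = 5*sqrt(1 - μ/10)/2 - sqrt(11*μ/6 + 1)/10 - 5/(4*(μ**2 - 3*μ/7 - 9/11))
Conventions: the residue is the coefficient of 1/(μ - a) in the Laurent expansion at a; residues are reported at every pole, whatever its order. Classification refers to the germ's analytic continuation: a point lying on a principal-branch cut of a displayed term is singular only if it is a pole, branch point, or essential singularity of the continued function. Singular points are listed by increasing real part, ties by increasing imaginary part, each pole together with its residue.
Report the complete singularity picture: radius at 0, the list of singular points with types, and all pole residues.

Denominator factor (μ**2 - 3*μ/7 - 9/11): discriminant 1863/539, real irrational roots 3/14 + (9/154)*sqrt(253) and 3/14 - (9/154)*sqrt(253); poles of order 1, moduli 3/14 + (9/154)*sqrt(253) and -3/14 + (9/154)*sqrt(253).
Branch term (-1/10)*sqrt(1 - μ/(-6/11)): its argument vanishes at μ = -6/11, a square-root branch point, modulus 6/11.
Branch term (5/2)*sqrt(1 - μ/(10)): its argument vanishes at μ = 10, a square-root branch point, modulus 10.
The radius of convergence is the smallest modulus among the singular points: 6/11.
The branch terms are analytic at 3/14 - (9/154)*sqrt(253) and contribute nothing to the residue; only the rational part matters.
The factor μ**2 - 3*μ/7 - 9/11 splits as (μ - a)(μ - a') with a = 3/14 - (9/154)*sqrt(253), a' = 3/14 + (9/154)*sqrt(253). At the order-1 pole a set g(μ) = (μ - a)*(rational part) = [-5/4] / (μ - a').
Simple pole: residue = g(a) at a = 3/14 - (9/154)*sqrt(253), which is (35/828)*sqrt(253).
The branch terms are analytic at 3/14 + (9/154)*sqrt(253) and contribute nothing to the residue; only the rational part matters.
The factor μ**2 - 3*μ/7 - 9/11 splits as (μ - a)(μ - a') with a = 3/14 + (9/154)*sqrt(253), a' = 3/14 - (9/154)*sqrt(253). At the order-1 pole a set g(μ) = (μ - a)*(rational part) = [-5/4] / (μ - a').
Simple pole: residue = g(a) at a = 3/14 + (9/154)*sqrt(253), which is -(35/828)*sqrt(253).
List the singular points by increasing real part (a conjugate pair: the negative imaginary part first).

Radius of convergence at 0: 6/11.
At 3/14 - (9/154)*sqrt(253): a pole of order 1; residue (35/828)*sqrt(253).
At -6/11: an algebraic (square-root) branch point.
At 3/14 + (9/154)*sqrt(253): a pole of order 1; residue -(35/828)*sqrt(253).
At 10: an algebraic (square-root) branch point.


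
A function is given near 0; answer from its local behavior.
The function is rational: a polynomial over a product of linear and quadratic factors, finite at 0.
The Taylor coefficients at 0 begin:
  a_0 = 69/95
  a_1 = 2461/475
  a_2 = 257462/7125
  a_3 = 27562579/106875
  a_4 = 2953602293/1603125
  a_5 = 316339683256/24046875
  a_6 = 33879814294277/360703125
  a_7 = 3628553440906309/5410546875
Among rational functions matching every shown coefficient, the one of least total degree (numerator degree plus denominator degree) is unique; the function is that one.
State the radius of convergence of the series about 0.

No rational of total degree below 4 reproduces all 8 coefficients; solving the [0/4] Pade equations on them gives f(ω) = -23/(38*(ω**2 - ω/9 + 5/6)*(ω**2 + 7*ω - 1)), whose expansion matches every shown term.
Denominator factor (ω**2 + 7*ω - 1): discriminant 53, real irrational roots -7/2 + (1/2)*sqrt(53) and -7/2 - (1/2)*sqrt(53); poles of order 1, moduli -7/2 + (1/2)*sqrt(53) and 7/2 + (1/2)*sqrt(53).
Denominator factor (ω**2 - ω/9 + 5/6): discriminant -269/81, complex-conjugate roots (1/18) + ((1/18)*sqrt(269))*i and (1/18) - ((1/18)*sqrt(269))*i; poles of order 1, moduli (1/6)*sqrt(30) and (1/6)*sqrt(30).
The radius of convergence is the smallest modulus among the singular points: -7/2 + (1/2)*sqrt(53).

The radius of convergence is -7/2 + (1/2)*sqrt(53).


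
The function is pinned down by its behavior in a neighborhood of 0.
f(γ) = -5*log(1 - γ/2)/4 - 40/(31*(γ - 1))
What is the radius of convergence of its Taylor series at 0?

Denominator factor (γ - 1): pole of order 1 at 1, modulus 1.
Branch term (-5/4)*log(1 - γ/(2)): its argument vanishes at γ = 2, a logarithmic branch point, modulus 2.
The radius of convergence is the smallest modulus among the singular points: 1.

The radius of convergence is 1.


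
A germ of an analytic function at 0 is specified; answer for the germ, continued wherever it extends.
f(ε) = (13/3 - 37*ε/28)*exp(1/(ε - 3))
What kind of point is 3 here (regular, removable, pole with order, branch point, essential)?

The exponent 1/(ε - (3)) has a pole at 3, so exp(1/(ε - (3))) takes every nonzero value near it: an essential singularity (not a pole of any order).

The point is an essential singularity.


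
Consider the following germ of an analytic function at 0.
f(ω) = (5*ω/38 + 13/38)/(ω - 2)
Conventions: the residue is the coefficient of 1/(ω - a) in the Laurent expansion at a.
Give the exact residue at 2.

The residue is 23/38.

At the order-1 pole 2 set g(ω) = (ω - (2))*f(ω) = 5*ω/38 + 13/38.
Simple pole: residue = g(a) at a = 2, which is 23/38.


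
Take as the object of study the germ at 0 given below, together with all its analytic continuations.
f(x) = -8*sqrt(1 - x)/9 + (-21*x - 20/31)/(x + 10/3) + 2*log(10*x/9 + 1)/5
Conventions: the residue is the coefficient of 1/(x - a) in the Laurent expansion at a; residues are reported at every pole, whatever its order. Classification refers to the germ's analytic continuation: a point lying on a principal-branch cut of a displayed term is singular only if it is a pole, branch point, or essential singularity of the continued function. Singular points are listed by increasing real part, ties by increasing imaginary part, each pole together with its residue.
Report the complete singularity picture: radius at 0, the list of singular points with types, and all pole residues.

Denominator factor (x + 10/3): pole of order 1 at -10/3, modulus 10/3.
Branch term (-8/9)*sqrt(1 - x/(1)): its argument vanishes at x = 1, a square-root branch point, modulus 1.
Branch term (2/5)*log(1 - x/(-9/10)): its argument vanishes at x = -9/10, a logarithmic branch point, modulus 9/10.
The radius of convergence is the smallest modulus among the singular points: 9/10.
The branch terms are analytic at -10/3 and contribute nothing to the residue; only the rational part matters.
At the order-1 pole -10/3 set g(x) = (x - (-10/3))*(rational part) = -21*x - 20/31.
Simple pole: residue = g(a) at a = -10/3, which is 2150/31.
List the singular points by increasing real part (a conjugate pair: the negative imaginary part first).

Radius of convergence at 0: 9/10.
At -10/3: a pole of order 1; residue 2150/31.
At -9/10: a logarithmic branch point.
At 1: an algebraic (square-root) branch point.


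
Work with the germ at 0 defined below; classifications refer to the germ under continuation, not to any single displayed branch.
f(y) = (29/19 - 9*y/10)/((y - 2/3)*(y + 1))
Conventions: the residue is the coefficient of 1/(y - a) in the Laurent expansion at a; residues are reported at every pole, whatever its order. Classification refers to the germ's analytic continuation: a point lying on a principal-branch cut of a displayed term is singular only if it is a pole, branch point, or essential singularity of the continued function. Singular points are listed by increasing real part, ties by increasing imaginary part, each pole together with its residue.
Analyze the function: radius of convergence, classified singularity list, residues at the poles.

Radius of convergence at 0: 2/3.
At -1: a pole of order 1; residue -1383/950.
At 2/3: a pole of order 1; residue 264/475.

Denominator factor (y - 2/3): pole of order 1 at 2/3, modulus 2/3.
Denominator factor (y + 1): pole of order 1 at -1, modulus 1.
The radius of convergence is the smallest modulus among the singular points: 2/3.
At the order-1 pole -1 set g(y) = (y - (-1))*f(y) = (29/19 - 9*y/10)/(y - 2/3).
Simple pole: residue = g(a) at a = -1, which is -1383/950.
At the order-1 pole 2/3 set g(y) = (y - (2/3))*f(y) = (29/19 - 9*y/10)/(y + 1).
Simple pole: residue = g(a) at a = 2/3, which is 264/475.
List the singular points by increasing real part (a conjugate pair: the negative imaginary part first).


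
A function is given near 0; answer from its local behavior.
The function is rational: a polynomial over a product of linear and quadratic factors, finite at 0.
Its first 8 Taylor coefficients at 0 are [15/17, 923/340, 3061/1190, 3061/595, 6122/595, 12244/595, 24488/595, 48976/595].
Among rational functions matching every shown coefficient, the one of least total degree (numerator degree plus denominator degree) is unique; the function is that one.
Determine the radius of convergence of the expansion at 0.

The radius of convergence is 1/2.

No rational of total degree below 3 reproduces all 8 coefficients; solving the [2/1] Pade equations on them gives f(ρ) = (10*ρ**2/7 - 19*ρ/40 - 15/34)/(ρ - 1/2), whose expansion matches every shown term.
Denominator factor (ρ - 1/2): pole of order 1 at 1/2, modulus 1/2.
The radius of convergence is the smallest modulus among the singular points: 1/2.


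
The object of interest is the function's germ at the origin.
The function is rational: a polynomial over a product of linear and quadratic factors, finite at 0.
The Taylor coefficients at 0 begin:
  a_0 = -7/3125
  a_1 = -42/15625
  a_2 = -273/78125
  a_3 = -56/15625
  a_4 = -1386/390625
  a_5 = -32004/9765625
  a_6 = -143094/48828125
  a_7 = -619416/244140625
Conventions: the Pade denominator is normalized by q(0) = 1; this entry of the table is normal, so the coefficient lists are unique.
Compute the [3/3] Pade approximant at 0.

Taylor coefficients needed (read off): a_0 = -7/3125, a_1 = -42/15625, a_2 = -273/78125, a_3 = -56/15625, a_4 = -1386/390625, a_5 = -32004/9765625, a_6 = -143094/48828125.
Write the denominator as Q(θ) = 1 + q1*θ + q2*θ^2 + q3*θ^3. Requiring Q*f - P = O(θ^7) with deg P <= 3 kills the coefficients of θ^4..θ^6 in Q*f:
  θ^4: a_4 + q1*a_3 + q2*a_2 + q3*a_1 = 0, i.e. -1386/390625 + (-56/15625)*q1 + (-273/78125)*q2 + (-42/15625)*q3 = 0.
  θ^5: a_5 + q1*a_4 + q2*a_3 + q3*a_2 = 0, i.e. -32004/9765625 + (-1386/390625)*q1 + (-56/15625)*q2 + (-273/78125)*q3 = 0.
  θ^6: a_6 + q1*a_5 + q2*a_4 + q3*a_3 = 0, i.e. -143094/48828125 + (-32004/9765625)*q1 + (-1386/390625)*q2 + (-56/15625)*q3 = 0.
Solving this linear system: q1 = -282969/239470, q2 = -14076/598675, q3 = 856389/2993375.
The numerator is Q*f truncated at degree 3: P0 = a_0 = -7/3125; P1 = a_1 + q1*a_0 = -879/21381250; P2 = a_2 + q1*a_1 + q2*a_0 = -258/971875; P3 = a_3 + q1*a_2 + q2*a_1 + q3*a_0 = -139/4276250.

The Pade approximant has numerator coefficients [-7/3125, -879/21381250, -258/971875, -139/4276250]; denominator coefficients [1, -282969/239470, -14076/598675, 856389/2993375].
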